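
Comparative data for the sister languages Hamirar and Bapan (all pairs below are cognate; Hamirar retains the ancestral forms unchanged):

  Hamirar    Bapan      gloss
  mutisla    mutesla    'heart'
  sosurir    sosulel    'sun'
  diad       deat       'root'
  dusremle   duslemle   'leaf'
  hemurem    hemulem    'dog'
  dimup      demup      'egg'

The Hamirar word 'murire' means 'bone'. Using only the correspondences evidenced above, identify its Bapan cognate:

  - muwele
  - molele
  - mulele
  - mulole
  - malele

sosurir ~ sosulel — Hamirar r corresponds to Bapan l between vowels (before a front vowel).
sosurir ~ sosulel — Hamirar i corresponds to Bapan e after a consonant, before r.
hemurem ~ hemulem — Hamirar r corresponds to Bapan l between vowels (before a front vowel).
Applying these to Hamirar 'murire':
  murire → mulire   (r→l between vowels (before a front vowel))
  mulire → mulere   (i→e after a consonant, before r)
  mulere → mulele   (r→l between vowels (before a front vowel))
So the Bapan cognate is 'mulele'.

mulele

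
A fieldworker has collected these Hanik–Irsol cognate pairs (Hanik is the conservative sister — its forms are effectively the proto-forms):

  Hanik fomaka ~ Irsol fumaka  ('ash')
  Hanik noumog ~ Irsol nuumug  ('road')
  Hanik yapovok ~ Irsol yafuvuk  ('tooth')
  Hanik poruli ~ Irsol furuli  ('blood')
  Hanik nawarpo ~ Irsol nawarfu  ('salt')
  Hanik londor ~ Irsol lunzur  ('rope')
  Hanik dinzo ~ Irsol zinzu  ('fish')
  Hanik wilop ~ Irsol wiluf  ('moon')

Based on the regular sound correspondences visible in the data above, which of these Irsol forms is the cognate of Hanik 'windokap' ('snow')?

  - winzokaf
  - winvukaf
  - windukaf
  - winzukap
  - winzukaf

londor ~ lunzur — Hanik d corresponds to Irsol z after a consonant, before a back vowel.
noumog ~ nuumug, yapovok ~ yafuvuk — Hanik o corresponds to Irsol u after a consonant, before a consonant other than r, m, n, p, b, f, v.
wilop ~ wiluf — Hanik p corresponds to Irsol f word-finally.
Applying these to Hanik 'windokap':
  windokap → winzokap   (d→z after a consonant, before a back vowel)
  winzokap → winzukap   (o→u after a consonant, before a consonant other than r, m, n, p, b, f, v)
  winzukap → winzukaf   (p→f word-finally)
So the Irsol cognate is 'winzukaf'.

winzukaf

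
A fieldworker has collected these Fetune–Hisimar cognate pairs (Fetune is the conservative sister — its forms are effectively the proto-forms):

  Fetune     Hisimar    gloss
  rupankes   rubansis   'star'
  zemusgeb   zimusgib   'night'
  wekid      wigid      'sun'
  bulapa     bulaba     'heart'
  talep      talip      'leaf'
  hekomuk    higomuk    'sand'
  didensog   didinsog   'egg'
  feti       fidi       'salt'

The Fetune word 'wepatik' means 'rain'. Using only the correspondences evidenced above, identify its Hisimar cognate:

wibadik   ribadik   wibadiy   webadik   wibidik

wibadik

talep ~ talip — Fetune e corresponds to Hisimar i after a consonant, before a labial obstruent.
rupankes ~ rubansis, bulapa ~ bulaba — Fetune p corresponds to Hisimar b between vowels (before a back vowel).
feti ~ fidi — Fetune t corresponds to Hisimar d between vowels (before a front vowel).
Applying these to Fetune 'wepatik':
  wepatik → wipatik   (e→i after a consonant, before a labial obstruent)
  wipatik → wibatik   (p→b between vowels (before a back vowel))
  wibatik → wibadik   (t→d between vowels (before a front vowel))
So the Hisimar cognate is 'wibadik'.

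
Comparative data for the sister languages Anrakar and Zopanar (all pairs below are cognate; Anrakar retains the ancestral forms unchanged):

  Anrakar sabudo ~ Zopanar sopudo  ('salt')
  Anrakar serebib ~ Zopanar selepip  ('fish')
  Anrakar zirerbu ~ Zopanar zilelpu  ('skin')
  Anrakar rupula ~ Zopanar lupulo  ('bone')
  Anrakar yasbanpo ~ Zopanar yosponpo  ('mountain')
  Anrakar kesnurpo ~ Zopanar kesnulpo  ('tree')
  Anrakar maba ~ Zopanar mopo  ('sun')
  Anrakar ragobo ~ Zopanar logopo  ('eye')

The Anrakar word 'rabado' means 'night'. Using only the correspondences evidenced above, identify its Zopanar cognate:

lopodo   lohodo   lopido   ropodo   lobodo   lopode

ragobo ~ logopo — Anrakar r corresponds to Zopanar l word-initially before a back vowel.
sabudo ~ sopudo, maba ~ mopo — Anrakar a corresponds to Zopanar o after a consonant, before a labial obstruent.
maba ~ mopo — Anrakar b corresponds to Zopanar p between vowels (before a back vowel).
yasbanpo ~ yosponpo, ragobo ~ logopo — Anrakar a corresponds to Zopanar o after a consonant, before a consonant other than r, m, n, p, b, f, v.
Applying these to Anrakar 'rabado':
  rabado → labado   (r→l word-initially before a back vowel)
  labado → lobado   (a→o after a consonant, before a labial obstruent)
  lobado → lopado   (b→p between vowels (before a back vowel))
  lopado → lopodo   (a→o after a consonant, before a consonant other than r, m, n, p, b, f, v)
So the Zopanar cognate is 'lopodo'.

lopodo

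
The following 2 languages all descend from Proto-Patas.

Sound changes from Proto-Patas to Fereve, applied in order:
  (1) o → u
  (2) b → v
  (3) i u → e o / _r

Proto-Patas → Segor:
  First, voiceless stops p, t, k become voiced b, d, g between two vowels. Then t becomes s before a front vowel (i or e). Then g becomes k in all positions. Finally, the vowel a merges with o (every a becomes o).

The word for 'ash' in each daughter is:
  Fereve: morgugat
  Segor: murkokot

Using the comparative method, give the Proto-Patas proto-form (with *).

Position 6: Fereve has g, Segor has k. Fereve preserves g here (none of its changes turn any other segment into g), so the proto-segment is *g.
Position 7: Fereve has a, Segor has o. Fereve preserves a here (none of its changes turn any other segment into a), so the proto-segment is *a.
Verify the candidate proto-form against each daughter:
Fereve: *murgogat > murgugat > morgugat  (by vowel merger, pre-rhotic lowering)
Segor: *murgogat
  murgogat (rule 1 does not apply)
  murgogat (rule 2 does not apply)
  murgogat → murkokat   [unconditioned shift]
  murkokat → murkokot   [vowel merger]
  giving Segor murkokot.
No other proto-form is consistent with every reflex, so the reconstruction is *murgogat.

*murgogat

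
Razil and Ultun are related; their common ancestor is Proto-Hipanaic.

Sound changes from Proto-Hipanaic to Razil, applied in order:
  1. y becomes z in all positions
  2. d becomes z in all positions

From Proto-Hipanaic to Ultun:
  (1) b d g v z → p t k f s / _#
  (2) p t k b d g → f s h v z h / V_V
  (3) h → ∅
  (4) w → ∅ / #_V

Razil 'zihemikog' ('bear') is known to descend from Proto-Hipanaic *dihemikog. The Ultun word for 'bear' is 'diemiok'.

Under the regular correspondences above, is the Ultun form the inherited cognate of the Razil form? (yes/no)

yes

Derive the expected Ultun reflex of *dihemikog:
Ultun: start from *dihemikog.
  rule 1 (final devoicing): dihemikog → dihemikok
  rule 2 (intervocalic lenition): dihemikok → dihemihok
  rule 3 (h-loss): dihemihok → diemiok
  rule 4: no change — diemiok
  ⇒ Ultun diemiok
Ultun 'diemiok' matches the regular reflex exactly, so the pair is cognate.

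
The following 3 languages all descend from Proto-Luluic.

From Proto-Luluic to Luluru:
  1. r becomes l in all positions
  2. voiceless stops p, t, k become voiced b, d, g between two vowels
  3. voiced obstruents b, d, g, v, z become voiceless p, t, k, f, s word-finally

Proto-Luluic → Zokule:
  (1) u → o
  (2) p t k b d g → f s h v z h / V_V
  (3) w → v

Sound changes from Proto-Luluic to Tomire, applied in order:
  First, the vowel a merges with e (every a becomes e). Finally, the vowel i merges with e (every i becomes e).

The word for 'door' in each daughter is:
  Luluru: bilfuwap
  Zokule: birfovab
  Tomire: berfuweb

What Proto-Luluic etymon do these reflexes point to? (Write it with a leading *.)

Position 5: Luluru has u, Zokule has o, Tomire has u. Luluru preserves u here (none of its changes turn any other segment into u), so the proto-segment is *u.
Position 2: Luluru has i, Zokule has i, Tomire has e. Luluru preserves i here (none of its changes turn any other segment into i), so the proto-segment is *i.
Position 6: Luluru has w, Zokule has v, Tomire has w. Luluru preserves w here (none of its changes turn any other segment into w), so the proto-segment is *w.
Continuing position by position gives *birfuwab; check it forward:
Luluru: start from *birfuwab.
  rule 1 (unconditioned shift): birfuwab → bilfuwab
  rule 2: no change — bilfuwab
  rule 3 (final devoicing): bilfuwab → bilfuwap
  ⇒ Luluru bilfuwap
Zokule: *birfuwab > birfowab > birfovab  (by vowel merger, unconditioned shift)
Tomire: *birfuwab > birfuweb > berfuweb  (by vowel merger, vowel merger)
*birfuwab is the unique common source.

*birfuwab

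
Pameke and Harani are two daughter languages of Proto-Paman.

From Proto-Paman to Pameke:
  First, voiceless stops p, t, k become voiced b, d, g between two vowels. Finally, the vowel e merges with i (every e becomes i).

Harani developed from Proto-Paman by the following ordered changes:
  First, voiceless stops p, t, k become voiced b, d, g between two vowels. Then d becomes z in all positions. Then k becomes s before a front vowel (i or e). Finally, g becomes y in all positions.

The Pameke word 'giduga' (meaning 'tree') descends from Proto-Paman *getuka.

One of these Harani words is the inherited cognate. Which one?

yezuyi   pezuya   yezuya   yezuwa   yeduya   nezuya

Harani: *getuka
  getuka → geduga   [intervocalic voicing]
  geduga → gezuga   [unconditioned shift]
  gezuga (rule 3 does not apply)
  gezuga → yezuya   [unconditioned shift]
  giving Harani yezuya.
Among the options, 'yezuya' alone shows every Harani change applied in order.

yezuya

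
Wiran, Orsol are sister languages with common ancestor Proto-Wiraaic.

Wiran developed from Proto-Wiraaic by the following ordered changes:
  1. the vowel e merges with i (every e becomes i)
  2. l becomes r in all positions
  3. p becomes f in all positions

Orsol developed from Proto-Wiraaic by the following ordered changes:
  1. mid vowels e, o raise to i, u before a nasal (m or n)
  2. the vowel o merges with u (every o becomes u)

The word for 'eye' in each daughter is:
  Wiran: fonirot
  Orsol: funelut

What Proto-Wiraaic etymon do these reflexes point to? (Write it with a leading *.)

*fonelot

Position 6: Wiran has o, Orsol has u. Wiran preserves o here (none of its changes turn any other segment into o), so the proto-segment is *o.
Position 4: Wiran has i, Orsol has e. Orsol preserves e here (none of its changes turn any other segment into e), so the proto-segment is *e.
Verify the candidate proto-form against each daughter:
Wiran: start from *fonelot.
  rule 1 (vowel merger): fonelot → fonilot
  rule 2 (unconditioned shift): fonilot → fonirot
  rule 3: no change — fonirot
  ⇒ Wiran fonirot
Orsol: start from *fonelot.
  rule 1 (pre-nasal raising): fonelot → funelot
  rule 2 (vowel merger): funelot → funelut
  ⇒ Orsol funelut
No other proto-form is consistent with every reflex, so the reconstruction is *fonelot.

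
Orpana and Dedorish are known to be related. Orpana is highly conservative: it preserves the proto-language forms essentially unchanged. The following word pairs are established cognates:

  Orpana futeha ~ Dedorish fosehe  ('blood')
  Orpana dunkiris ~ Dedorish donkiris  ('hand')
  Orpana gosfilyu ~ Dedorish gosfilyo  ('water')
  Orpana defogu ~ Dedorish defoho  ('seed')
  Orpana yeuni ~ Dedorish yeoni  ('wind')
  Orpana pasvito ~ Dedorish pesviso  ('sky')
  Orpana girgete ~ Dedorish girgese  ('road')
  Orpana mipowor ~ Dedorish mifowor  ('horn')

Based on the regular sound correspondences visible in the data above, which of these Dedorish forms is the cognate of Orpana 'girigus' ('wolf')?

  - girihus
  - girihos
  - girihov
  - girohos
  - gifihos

defogu ~ defoho — Orpana g corresponds to Dedorish h between vowels (before a back vowel).
futeha ~ fosehe — Orpana u corresponds to Dedorish o after a consonant, before a consonant other than r, m, n, p, b, f, v.
Applying these to Orpana 'girigus':
  girigus → girihus   (g→h between vowels (before a back vowel))
  girihus → girihos   (u→o after a consonant, before a consonant other than r, m, n, p, b, f, v)
So the Dedorish cognate is 'girihos'.

girihos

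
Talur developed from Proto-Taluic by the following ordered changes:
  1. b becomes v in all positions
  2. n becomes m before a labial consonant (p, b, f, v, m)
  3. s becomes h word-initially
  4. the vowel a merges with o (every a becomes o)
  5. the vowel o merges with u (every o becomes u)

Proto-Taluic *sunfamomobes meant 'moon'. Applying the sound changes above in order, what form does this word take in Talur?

Talur: *sunfamomobes
  sunfamomobes → sunfamomoves   [unconditioned shift]
  sunfamomoves → sumfamomoves   [nasal place assimilation]
  sumfamomoves → humfamomoves   [debuccalisation]
  humfamomoves → humfomomoves   [vowel merger]
  humfomomoves → humfumumuves   [vowel merger]
  giving Talur humfumumuves.

humfumumuves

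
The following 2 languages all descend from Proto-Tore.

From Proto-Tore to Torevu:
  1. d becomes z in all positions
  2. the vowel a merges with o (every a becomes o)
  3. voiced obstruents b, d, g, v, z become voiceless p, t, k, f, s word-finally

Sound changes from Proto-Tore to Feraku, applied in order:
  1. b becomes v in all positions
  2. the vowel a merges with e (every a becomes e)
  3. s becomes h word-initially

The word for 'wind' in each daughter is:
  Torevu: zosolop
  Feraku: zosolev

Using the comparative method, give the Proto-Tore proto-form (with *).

Position 7: Torevu has p, Feraku has v. Taking the neighbouring segments as reconstructed: Torevu p could go back to *p or *b; Feraku v could go back to *b or *v — the one source consistent with every daughter is *b.
Position 6: Torevu has o, Feraku has e. Taking the neighbouring segments as reconstructed: Torevu o could go back to *a or *o; Feraku e could go back to *a or *e — the one source consistent with every daughter is *a.
Verify the candidate proto-form against each daughter:
Torevu: *zosolab
  zosolab (rule 1 does not apply)
  zosolab → zosolob   [vowel merger]
  zosolob → zosolop   [final devoicing]
  giving Torevu zosolop.
Feraku: *zosolab > zosolav > zosolev  (by unconditioned shift, vowel merger)
No other proto-form is consistent with every reflex, so the reconstruction is *zosolab.

*zosolab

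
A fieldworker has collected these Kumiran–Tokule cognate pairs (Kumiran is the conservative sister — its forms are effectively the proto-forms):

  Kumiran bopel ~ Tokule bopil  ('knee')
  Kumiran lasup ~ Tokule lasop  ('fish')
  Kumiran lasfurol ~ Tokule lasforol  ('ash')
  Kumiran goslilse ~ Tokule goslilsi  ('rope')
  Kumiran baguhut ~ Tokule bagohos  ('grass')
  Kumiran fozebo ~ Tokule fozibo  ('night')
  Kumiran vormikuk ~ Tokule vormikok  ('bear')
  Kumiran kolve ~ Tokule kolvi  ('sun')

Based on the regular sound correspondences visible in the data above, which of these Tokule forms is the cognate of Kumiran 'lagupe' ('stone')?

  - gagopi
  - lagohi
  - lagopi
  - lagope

lagopi

lasup ~ lasop — Kumiran u corresponds to Tokule o after a consonant, before a labial obstruent.
goslilse ~ goslilsi, kolve ~ kolvi — Kumiran e corresponds to Tokule i word-finally.
Applying these to Kumiran 'lagupe':
  lagupe → lagope   (u→o after a consonant, before a labial obstruent)
  lagope → lagopi   (e→i word-finally)
So the Tokule cognate is 'lagopi'.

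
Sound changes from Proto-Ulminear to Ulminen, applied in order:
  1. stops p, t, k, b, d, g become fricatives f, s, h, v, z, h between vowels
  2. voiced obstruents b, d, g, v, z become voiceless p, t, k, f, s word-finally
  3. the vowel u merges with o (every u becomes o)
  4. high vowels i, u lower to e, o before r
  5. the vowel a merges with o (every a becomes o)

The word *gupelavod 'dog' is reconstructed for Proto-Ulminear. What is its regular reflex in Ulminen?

Ulminen: start from *gupelavod.
  rule 1 (intervocalic lenition): gupelavod → gufelavod
  rule 2 (final devoicing): gufelavod → gufelavot
  rule 3 (vowel merger): gufelavot → gofelavot
  rule 4: no change — gofelavot
  rule 5 (vowel merger): gofelavot → gofelovot
  ⇒ Ulminen gofelovot

gofelovot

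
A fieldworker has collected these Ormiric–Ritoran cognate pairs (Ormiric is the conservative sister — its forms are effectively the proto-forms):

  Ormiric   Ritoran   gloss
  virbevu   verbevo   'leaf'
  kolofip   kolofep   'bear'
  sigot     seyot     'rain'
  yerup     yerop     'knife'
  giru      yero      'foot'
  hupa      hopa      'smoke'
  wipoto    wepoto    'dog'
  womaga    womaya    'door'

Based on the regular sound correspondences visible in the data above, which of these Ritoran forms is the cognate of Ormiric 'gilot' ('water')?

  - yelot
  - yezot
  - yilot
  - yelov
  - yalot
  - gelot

yelot

giru ~ yero — Ormiric g corresponds to Ritoran y word-initially before a front vowel.
sigot ~ seyot — Ormiric i corresponds to Ritoran e after a consonant, before a consonant other than r, m, n, p, b, f, v.
Applying these to Ormiric 'gilot':
  gilot → yilot   (g→y word-initially before a front vowel)
  yilot → yelot   (i→e after a consonant, before a consonant other than r, m, n, p, b, f, v)
So the Ritoran cognate is 'yelot'.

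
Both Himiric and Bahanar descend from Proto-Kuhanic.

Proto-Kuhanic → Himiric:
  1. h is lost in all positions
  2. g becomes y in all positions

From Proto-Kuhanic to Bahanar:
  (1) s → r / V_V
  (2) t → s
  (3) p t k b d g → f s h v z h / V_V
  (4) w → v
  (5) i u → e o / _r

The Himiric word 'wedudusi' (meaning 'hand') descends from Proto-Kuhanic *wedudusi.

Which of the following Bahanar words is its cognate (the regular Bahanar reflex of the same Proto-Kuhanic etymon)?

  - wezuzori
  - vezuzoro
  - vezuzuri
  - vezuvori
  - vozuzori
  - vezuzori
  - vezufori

Bahanar: *wedudusi
  wedudusi → weduduri   [rhotacism]
  weduduri (rule 2 does not apply)
  weduduri → wezuzuri   [intervocalic lenition]
  wezuzuri → vezuzuri   [unconditioned shift]
  vezuzuri → vezuzori   [pre-rhotic lowering]
  giving Bahanar vezuzori.

vezuzori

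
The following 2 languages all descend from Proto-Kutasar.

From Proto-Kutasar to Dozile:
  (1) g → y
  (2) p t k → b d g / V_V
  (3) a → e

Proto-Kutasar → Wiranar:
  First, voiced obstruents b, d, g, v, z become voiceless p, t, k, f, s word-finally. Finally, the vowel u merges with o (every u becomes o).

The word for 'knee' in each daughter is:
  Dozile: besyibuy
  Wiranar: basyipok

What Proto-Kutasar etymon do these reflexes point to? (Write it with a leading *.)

*basyipug

Position 7: Dozile has u, Wiranar has o. Dozile preserves u here (none of its changes turn any other segment into u), so the proto-segment is *u.
Position 8: Dozile has y, Wiranar has k. Taking the neighbouring segments as reconstructed: Dozile y could go back to *g or *y; Wiranar k could go back to *k or *g — the one source consistent with every daughter is *g.
This points to *basyipug. Verify forward in each daughter:
Dozile: *basyipug
  basyipug → basyipuy   [unconditioned shift]
  basyipuy → basyibuy   [intervocalic voicing]
  basyibuy → besyibuy   [vowel merger]
  giving Dozile besyibuy.
Wiranar: *basyipug > basyipuk > basyipok  (by final devoicing, vowel merger)
No other proto-form is consistent with every reflex, so the reconstruction is *basyipug.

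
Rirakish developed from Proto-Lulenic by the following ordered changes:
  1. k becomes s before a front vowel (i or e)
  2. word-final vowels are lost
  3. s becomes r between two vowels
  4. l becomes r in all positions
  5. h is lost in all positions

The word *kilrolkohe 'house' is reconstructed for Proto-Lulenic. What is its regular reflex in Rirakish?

Rirakish: *kilrolkohe > silrolkohe > silrolkoh > sirrorkoh > sirrorko  (by palatalisation, apocope, unconditioned shift, h-loss)

sirrorko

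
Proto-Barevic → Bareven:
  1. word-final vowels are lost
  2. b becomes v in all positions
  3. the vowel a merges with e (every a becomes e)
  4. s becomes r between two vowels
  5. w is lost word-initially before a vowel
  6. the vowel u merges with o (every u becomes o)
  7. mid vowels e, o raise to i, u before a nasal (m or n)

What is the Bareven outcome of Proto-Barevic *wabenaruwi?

Bareven: *wabenaruwi
  wabenaruwi → wabenaruw   [apocope]
  wabenaruw → wavenaruw   [unconditioned shift]
  wavenaruw → weveneruw   [vowel merger]
  weveneruw (rule 4 does not apply)
  weveneruw → eveneruw   [glide loss]
  eveneruw → evenerow   [vowel merger]
  evenerow → evinerow   [pre-nasal raising]
  giving Bareven evinerow.

evinerow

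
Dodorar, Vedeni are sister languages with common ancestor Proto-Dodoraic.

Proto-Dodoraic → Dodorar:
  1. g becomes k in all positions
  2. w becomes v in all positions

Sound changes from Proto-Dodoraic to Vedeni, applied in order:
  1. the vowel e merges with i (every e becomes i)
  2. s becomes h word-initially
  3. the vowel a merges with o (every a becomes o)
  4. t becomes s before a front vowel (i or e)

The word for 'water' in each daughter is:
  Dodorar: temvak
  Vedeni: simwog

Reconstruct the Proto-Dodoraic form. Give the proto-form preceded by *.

Position 4: Dodorar has v, Vedeni has w. Vedeni preserves w here (none of its changes turn any other segment into w), so the proto-segment is *w.
Position 5: Dodorar has a, Vedeni has o. Dodorar preserves a here (none of its changes turn any other segment into a), so the proto-segment is *a.
Verify the candidate proto-form against each daughter:
Dodorar: *temwag > temwak > temvak  (by unconditioned shift, unconditioned shift)
Vedeni: start from *temwag.
  rule 1 (vowel merger): temwag → timwag
  rule 2: no change — timwag
  rule 3 (vowel merger): timwag → timwog
  rule 4 (palatalisation): timwog → simwog
  ⇒ Vedeni simwog
Only *temwag yields all of Dodorar temvak, Vedeni simwog.

*temwag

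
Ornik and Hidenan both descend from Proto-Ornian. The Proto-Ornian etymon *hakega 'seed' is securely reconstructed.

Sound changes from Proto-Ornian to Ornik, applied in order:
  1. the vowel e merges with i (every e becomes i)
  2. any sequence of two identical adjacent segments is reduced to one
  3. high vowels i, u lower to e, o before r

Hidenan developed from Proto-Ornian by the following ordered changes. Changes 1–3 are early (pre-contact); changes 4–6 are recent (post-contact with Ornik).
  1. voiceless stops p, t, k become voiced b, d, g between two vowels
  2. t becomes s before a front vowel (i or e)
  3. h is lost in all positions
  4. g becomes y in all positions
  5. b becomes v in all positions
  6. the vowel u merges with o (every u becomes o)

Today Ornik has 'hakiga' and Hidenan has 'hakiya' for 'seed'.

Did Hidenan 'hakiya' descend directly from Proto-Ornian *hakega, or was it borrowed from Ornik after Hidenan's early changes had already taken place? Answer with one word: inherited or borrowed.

borrowed

If inherited, *hakega would pass through all of Hidenan's changes:
Hidenan: *hakega
  hakega → hagega   [intervocalic voicing]
  hagega (rule 2 does not apply)
  hagega → agega   [h-loss]
  agega → ayeya   [unconditioned shift]
  ayeya (rule 5 does not apply)
  ayeya (rule 6 does not apply)
  giving Hidenan ayeya.
If borrowed from Ornik 'hakiga' after the early changes, it would undergo only the recent ones:
  rule 4 (unconditioned shift): hakiga → hakiya
  rule 5 (unconditioned shift): no change (hakiya)
  rule 6 (vowel merger): no change (hakiya)
  ⇒ as a loan: hakiya
Hidenan 'hakiya' matches the loan outcome 'hakiya', not the inherited 'ayeya' — it skipped the early Hidenan changes, so it was borrowed from Ornik.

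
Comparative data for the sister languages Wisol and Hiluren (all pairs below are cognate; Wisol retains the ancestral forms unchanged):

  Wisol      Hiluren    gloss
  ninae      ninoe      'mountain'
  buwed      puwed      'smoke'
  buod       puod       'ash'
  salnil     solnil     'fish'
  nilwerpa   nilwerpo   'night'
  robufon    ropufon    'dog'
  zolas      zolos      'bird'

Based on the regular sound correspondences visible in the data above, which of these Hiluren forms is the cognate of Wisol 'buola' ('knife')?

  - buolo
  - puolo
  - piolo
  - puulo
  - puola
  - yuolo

puolo

buwed ~ puwed, buod ~ puod — Wisol b corresponds to Hiluren p word-initially before a back vowel.
nilwerpa ~ nilwerpo — Wisol a corresponds to Hiluren o word-finally.
Applying these to Wisol 'buola':
  buola → puola   (b→p word-initially before a back vowel)
  puola → puolo   (a→o word-finally)
So the Hiluren cognate is 'puolo'.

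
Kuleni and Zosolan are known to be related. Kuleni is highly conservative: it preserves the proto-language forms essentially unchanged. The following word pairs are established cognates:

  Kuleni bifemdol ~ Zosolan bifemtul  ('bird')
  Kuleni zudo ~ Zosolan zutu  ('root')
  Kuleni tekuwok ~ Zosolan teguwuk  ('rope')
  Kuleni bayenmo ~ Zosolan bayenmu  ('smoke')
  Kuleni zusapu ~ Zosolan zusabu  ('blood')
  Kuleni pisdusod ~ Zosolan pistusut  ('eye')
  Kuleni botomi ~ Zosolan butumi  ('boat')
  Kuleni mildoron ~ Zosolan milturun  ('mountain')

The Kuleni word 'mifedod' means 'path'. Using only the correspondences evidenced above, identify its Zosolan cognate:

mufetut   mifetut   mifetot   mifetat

zudo ~ zutu — Kuleni d corresponds to Zosolan t between vowels (before a back vowel).
bifemdol ~ bifemtul, tekuwok ~ teguwuk — Kuleni o corresponds to Zosolan u after a consonant, before a consonant other than r, m, n, p, b, f, v.
pisdusod ~ pistusut — Kuleni d corresponds to Zosolan t word-finally.
Applying these to Kuleni 'mifedod':
  mifedod → mifetod   (d→t between vowels (before a back vowel))
  mifetod → mifetud   (o→u after a consonant, before a consonant other than r, m, n, p, b, f, v)
  mifetud → mifetut   (d→t word-finally)
So the Zosolan cognate is 'mifetut'.

mifetut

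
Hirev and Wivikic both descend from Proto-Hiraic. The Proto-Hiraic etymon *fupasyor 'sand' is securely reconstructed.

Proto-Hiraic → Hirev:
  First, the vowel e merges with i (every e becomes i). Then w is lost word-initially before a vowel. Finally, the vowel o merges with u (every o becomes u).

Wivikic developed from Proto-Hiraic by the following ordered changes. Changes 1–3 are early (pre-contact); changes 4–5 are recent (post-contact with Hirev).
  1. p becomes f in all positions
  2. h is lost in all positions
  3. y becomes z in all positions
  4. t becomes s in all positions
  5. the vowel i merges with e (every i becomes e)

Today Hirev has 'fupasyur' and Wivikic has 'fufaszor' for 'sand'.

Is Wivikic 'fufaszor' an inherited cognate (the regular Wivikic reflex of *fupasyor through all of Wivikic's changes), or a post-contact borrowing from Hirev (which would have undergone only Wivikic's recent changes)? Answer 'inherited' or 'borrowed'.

If inherited, *fupasyor would pass through all of Wivikic's changes:
Wivikic: start from *fupasyor.
  rule 1 (unconditioned shift): fupasyor → fufasyor
  rule 2: no change — fufasyor
  rule 3 (unconditioned shift): fufasyor → fufaszor
  rule 4: no change — fufaszor
  rule 5: no change — fufaszor
  ⇒ Wivikic fufaszor
If borrowed from Hirev 'fupasyur' after the early changes, it would undergo only the recent ones:
  rule 4 (unconditioned shift): no change (fupasyur)
  rule 5 (vowel merger): no change (fupasyur)
  ⇒ as a loan: fupasyur
Wivikic 'fufaszor' matches the inherited outcome exactly, so it is an inherited cognate, not a loan.

inherited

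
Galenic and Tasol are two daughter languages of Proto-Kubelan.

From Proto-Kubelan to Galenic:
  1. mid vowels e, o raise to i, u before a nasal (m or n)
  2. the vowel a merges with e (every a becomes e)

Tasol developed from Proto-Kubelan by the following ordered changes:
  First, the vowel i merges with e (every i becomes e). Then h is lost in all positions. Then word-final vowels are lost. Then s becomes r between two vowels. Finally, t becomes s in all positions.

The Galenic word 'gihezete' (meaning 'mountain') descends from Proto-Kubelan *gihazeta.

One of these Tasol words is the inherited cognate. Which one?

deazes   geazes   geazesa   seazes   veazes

geazes

Tasol: *gihazeta > gehazeta > geazeta > geazet > geazes  (by vowel merger, h-loss, apocope, unconditioned shift)
The other candidates each miss or misapply at least one Tasol change.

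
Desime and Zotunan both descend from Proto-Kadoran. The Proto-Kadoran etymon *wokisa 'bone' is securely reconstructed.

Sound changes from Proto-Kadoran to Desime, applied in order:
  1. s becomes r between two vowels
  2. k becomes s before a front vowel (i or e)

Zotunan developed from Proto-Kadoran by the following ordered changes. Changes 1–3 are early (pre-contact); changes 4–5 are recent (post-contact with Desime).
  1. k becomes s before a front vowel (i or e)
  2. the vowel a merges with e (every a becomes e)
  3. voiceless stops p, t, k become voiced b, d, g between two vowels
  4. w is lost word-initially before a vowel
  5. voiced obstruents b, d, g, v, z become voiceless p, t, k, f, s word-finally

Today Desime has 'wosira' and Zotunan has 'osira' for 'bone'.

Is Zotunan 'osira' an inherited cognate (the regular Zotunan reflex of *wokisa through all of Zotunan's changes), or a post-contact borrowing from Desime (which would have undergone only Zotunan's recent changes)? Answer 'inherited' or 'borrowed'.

If inherited, *wokisa would pass through all of Zotunan's changes:
Zotunan: *wokisa > wosisa > wosise > osise  (by palatalisation, vowel merger, glide loss)
If borrowed from Desime 'wosira' after the early changes, it would undergo only the recent ones:
  rule 4 (glide loss): wosira → osira
  rule 5 (final devoicing): no change (osira)
  ⇒ as a loan: osira
Zotunan 'osira' matches the loan outcome 'osira', not the inherited 'osise' — it skipped the early Zotunan changes, so it was borrowed from Desime.

borrowed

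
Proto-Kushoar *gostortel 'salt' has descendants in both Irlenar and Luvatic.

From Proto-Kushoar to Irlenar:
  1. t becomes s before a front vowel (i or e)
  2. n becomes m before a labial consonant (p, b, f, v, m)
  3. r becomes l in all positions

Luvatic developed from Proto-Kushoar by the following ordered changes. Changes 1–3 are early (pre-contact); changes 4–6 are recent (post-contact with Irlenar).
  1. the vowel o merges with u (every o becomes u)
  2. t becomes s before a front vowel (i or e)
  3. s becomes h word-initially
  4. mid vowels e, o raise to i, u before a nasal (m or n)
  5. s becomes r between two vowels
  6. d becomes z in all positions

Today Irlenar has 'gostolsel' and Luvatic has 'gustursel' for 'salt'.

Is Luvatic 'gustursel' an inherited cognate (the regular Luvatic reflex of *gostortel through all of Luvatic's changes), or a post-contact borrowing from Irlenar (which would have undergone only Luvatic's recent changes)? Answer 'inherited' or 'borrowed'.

inherited

If inherited, *gostortel would pass through all of Luvatic's changes:
Luvatic: start from *gostortel.
  rule 1 (vowel merger): gostortel → gusturtel
  rule 2 (palatalisation): gusturtel → gustursel
  rule 3: no change — gustursel
  rule 4: no change — gustursel
  rule 5: no change — gustursel
  rule 6: no change — gustursel
  ⇒ Luvatic gustursel
If borrowed from Irlenar 'gostolsel' after the early changes, it would undergo only the recent ones:
  rule 4 (pre-nasal raising): no change (gostolsel)
  rule 5 (rhotacism): no change (gostolsel)
  rule 6 (unconditioned shift): no change (gostolsel)
  ⇒ as a loan: gostolsel
Luvatic 'gustursel' matches the inherited outcome exactly, so it is an inherited cognate, not a loan.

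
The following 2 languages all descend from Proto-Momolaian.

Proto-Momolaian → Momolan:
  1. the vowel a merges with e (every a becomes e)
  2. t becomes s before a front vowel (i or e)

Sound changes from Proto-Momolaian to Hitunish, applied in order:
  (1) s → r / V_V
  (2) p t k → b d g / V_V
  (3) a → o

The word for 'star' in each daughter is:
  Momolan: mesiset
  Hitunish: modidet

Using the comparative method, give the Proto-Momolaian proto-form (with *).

Position 5: Momolan has s, Hitunish has d. Taking the neighbouring segments as reconstructed: Momolan s could go back to *t or *s; Hitunish d could go back to *t or *d — the one source consistent with every daughter is *t.
Position 2: Momolan has e, Hitunish has o. Taking the neighbouring segments as reconstructed: Momolan e could go back to *a or *e; Hitunish o could go back to *a or *o — the one source consistent with every daughter is *a.
Verify the candidate proto-form against each daughter:
Momolan: *matitet
  matitet → metitet   [vowel merger]
  metitet → mesiset   [palatalisation]
  giving Momolan mesiset.
Hitunish: start from *matitet.
  rule 1: no change — matitet
  rule 2 (intervocalic voicing): matitet → madidet
  rule 3 (vowel merger): madidet → modidet
  ⇒ Hitunish modidet
No other proto-form is consistent with every reflex, so the reconstruction is *matitet.

*matitet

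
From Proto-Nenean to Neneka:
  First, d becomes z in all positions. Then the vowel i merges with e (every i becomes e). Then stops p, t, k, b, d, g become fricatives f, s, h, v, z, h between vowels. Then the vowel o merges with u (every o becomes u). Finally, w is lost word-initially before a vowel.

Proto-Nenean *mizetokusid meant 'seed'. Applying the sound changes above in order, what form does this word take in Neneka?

Neneka: *mizetokusid > mizetokusiz > mezetokusez > mezesohusez > mezesuhusez  (by unconditioned shift, vowel merger, intervocalic lenition, vowel merger)

mezesuhusez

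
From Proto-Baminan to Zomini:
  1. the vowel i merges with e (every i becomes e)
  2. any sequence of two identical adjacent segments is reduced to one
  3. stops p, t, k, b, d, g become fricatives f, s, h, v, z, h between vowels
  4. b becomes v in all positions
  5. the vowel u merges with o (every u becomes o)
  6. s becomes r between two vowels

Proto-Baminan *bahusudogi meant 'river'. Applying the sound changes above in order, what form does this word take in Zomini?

Zomini: *bahusudogi
  bahusudogi → bahusudoge   [vowel merger]
  bahusudoge (rule 2 does not apply)
  bahusudoge → bahusuzohe   [intervocalic lenition]
  bahusuzohe → vahusuzohe   [unconditioned shift]
  vahusuzohe → vahosozohe   [vowel merger]
  vahosozohe → vahorozohe   [rhotacism]
  giving Zomini vahorozohe.

vahorozohe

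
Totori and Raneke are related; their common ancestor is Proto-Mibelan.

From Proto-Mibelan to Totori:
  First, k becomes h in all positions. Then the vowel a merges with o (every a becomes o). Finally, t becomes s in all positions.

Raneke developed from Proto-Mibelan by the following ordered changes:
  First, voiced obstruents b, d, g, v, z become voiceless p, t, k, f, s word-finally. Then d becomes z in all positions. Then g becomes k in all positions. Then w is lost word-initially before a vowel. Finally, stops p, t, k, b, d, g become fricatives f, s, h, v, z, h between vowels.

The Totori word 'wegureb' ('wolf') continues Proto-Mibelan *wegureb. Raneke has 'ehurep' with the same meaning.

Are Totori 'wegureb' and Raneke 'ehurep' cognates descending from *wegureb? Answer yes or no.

Derive the expected Raneke reflex of *wegureb:
Raneke: start from *wegureb.
  rule 1 (final devoicing): wegureb → wegurep
  rule 2: no change — wegurep
  rule 3 (unconditioned shift): wegurep → wekurep
  rule 4 (glide loss): wekurep → ekurep
  rule 5 (intervocalic lenition): ekurep → ehurep
  ⇒ Raneke ehurep
Raneke 'ehurep' matches the regular reflex exactly, so the pair is cognate.

yes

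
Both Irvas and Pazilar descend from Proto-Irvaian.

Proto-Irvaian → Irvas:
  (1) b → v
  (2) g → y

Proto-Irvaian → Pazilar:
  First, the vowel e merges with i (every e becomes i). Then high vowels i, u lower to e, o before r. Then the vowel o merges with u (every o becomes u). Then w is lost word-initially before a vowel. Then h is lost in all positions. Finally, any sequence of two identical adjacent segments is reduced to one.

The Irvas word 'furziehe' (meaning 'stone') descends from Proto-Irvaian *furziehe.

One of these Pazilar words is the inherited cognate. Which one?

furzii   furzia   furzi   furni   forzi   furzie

Pazilar: *furziehe
  furziehe → furziihi   [vowel merger]
  furziihi → forziihi   [pre-rhotic lowering]
  forziihi → furziihi   [vowel merger]
  furziihi (rule 4 does not apply)
  furziihi → furziii   [h-loss]
  furziii → furzi   [degemination]
  giving Pazilar furzi.
Among the options, 'furzi' alone shows every Pazilar change applied in order.

furzi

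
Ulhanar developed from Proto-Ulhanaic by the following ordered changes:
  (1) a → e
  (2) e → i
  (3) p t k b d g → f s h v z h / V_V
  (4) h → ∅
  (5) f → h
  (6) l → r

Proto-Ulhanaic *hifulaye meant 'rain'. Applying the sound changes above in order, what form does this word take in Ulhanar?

ihuriyi

Ulhanar: *hifulaye
  hifulaye → hifuleye   [vowel merger]
  hifuleye → hifuliyi   [vowel merger]
  hifuliyi (rule 3 does not apply)
  hifuliyi → ifuliyi   [h-loss]
  ifuliyi → ihuliyi   [unconditioned shift]
  ihuliyi → ihuriyi   [unconditioned shift]
  giving Ulhanar ihuriyi.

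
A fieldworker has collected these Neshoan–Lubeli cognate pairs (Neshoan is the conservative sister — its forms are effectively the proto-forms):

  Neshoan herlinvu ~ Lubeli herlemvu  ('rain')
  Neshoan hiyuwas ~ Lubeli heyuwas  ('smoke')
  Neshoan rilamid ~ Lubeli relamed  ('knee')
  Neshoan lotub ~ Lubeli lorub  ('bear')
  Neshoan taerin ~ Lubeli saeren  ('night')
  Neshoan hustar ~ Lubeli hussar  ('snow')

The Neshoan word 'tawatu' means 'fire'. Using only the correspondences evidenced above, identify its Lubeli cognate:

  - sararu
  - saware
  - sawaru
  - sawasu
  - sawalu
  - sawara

taerin ~ saeren — Neshoan t corresponds to Lubeli s word-initially before a back vowel.
lotub ~ lorub — Neshoan t corresponds to Lubeli r between vowels (before a back vowel).
Applying these to Neshoan 'tawatu':
  tawatu → sawatu   (t→s word-initially before a back vowel)
  sawatu → sawaru   (t→r between vowels (before a back vowel))
So the Lubeli cognate is 'sawaru'.

sawaru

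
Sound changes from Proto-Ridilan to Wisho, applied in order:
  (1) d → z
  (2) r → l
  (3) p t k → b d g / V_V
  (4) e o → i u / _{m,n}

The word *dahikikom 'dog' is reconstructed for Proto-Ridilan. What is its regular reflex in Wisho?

zahigigum

Wisho: start from *dahikikom.
  rule 1 (unconditioned shift): dahikikom → zahikikom
  rule 2: no change — zahikikom
  rule 3 (intervocalic voicing): zahikikom → zahigigom
  rule 4 (pre-nasal raising): zahigigom → zahigigum
  ⇒ Wisho zahigigum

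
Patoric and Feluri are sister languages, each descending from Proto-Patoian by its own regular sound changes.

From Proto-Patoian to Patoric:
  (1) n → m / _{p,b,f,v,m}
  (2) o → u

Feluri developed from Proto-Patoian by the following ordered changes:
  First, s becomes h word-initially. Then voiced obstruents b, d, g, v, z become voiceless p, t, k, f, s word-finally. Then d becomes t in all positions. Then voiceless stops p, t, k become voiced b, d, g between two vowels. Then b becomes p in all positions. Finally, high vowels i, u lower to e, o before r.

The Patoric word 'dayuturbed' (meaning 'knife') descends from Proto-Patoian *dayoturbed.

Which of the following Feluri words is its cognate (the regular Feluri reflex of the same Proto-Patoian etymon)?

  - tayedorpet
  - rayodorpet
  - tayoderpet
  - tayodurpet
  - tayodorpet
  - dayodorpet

Feluri: *dayoturbed > dayoturbet > tayoturbet > tayodurbet > tayodurpet > tayodorpet  (by final devoicing, unconditioned shift, intervocalic voicing, unconditioned shift, pre-rhotic lowering)
Only 'tayodorpet' matches the regular Feluri development of *dayoturbed.

tayodorpet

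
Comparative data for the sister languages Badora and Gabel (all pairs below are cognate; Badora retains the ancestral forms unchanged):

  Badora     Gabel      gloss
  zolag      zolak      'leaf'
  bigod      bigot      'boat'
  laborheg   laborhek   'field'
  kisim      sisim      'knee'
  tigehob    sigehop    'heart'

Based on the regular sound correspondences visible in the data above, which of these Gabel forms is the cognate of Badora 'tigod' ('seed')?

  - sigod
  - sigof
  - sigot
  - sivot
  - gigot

tigehob ~ sigehop — Badora t corresponds to Gabel s word-initially before a front vowel.
bigod ~ bigot — Badora d corresponds to Gabel t word-finally.
Applying these to Badora 'tigod':
  tigod → sigod   (t→s word-initially before a front vowel)
  sigod → sigot   (d→t word-finally)
So the Gabel cognate is 'sigot'.

sigot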